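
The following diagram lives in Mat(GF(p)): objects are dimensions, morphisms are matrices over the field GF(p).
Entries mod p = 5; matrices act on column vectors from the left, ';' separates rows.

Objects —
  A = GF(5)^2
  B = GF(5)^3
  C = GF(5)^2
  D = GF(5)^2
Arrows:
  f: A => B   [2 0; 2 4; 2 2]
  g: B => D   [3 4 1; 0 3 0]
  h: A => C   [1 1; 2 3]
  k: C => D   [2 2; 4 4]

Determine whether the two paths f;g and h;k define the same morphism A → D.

Along f;g (path 1):
  e0=⟨1,0⟩ f=>⟨2,2,2⟩ g=>⟨1,1⟩
  e1=⟨0,1⟩ f=>⟨0,4,2⟩ g=>⟨3,2⟩
  ⟦path⟧₁ = [1 3; 1 2]
Along h;k (path 2):
  e0=⟨1,0⟩ h=>⟨1,2⟩ k=>⟨1,2⟩
  e1=⟨0,1⟩ h=>⟨1,3⟩ k=>⟨3,1⟩
  ⟦path⟧₂ = [1 3; 2 1]
Equal? distinct morphisms ✗

Answer: DOES NOT COMMUTE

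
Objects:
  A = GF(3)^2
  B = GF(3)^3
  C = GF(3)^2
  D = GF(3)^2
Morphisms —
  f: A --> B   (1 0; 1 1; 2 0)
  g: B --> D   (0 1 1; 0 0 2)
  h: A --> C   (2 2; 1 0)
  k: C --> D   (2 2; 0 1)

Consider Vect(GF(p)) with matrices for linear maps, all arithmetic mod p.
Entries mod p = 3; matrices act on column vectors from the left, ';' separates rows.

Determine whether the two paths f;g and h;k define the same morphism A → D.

Answer: COMMUTES

Derivation:
Path 1 = f;g:
  e0=⟨1,0⟩ f-->⟨1,1,2⟩ g-->⟨0,1⟩
  e1=⟨0,1⟩ f-->⟨0,1,0⟩ g-->⟨1,0⟩
  composite₁ = (0 1; 1 0)
Path 2 = h;k:
  e0=⟨1,0⟩ h-->⟨2,1⟩ k-->⟨0,1⟩
  e1=⟨0,1⟩ h-->⟨2,0⟩ k-->⟨1,0⟩
  composite₂ = (0 1; 1 0)
Equal? YES — commutes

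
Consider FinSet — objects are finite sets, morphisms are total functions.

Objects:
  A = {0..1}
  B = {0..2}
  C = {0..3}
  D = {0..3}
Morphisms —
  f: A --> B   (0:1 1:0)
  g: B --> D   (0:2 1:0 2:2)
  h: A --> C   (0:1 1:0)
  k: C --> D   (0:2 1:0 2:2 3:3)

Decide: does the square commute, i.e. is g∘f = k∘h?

Along f;g (path 1):
  0 f-->1 g-->0
  1 f-->0 g-->2
  ⟦path⟧₁ = (0:0 1:2)
Along h;k (path 2):
  0 h-->1 k-->0
  1 h-->0 k-->2
  ⟦path⟧₂ = (0:0 1:2)
Equal? YES — commutes

Answer: COMMUTES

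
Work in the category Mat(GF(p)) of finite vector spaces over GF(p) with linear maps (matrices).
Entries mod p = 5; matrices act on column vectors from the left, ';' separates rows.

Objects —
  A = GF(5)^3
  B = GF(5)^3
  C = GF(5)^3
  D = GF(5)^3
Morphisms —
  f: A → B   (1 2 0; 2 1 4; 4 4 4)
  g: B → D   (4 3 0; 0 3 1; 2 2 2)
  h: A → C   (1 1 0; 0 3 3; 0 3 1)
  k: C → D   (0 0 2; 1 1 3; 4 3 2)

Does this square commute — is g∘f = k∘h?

Answer: DOES NOT COMMUTE

Trace:
1) trace f;g:
  e0=[1,0,0] f→[1,2,4] g→[0,0,4]
  e1=[0,1,0] f→[2,1,4] g→[1,2,4]
  e2=[0,0,1] f→[0,4,4] g→[2,1,1]
  ⟦path⟧₁ = (0 1 2; 0 2 1; 4 4 1)
2) trace h;k:
  e0=[1,0,0] h→[1,0,0] k→[0,1,4]
  e1=[0,1,0] h→[1,3,3] k→[1,3,4]
  e2=[0,0,1] h→[0,3,1] k→[2,1,1]
  ⟦path⟧₂ = (0 1 2; 1 3 1; 4 4 1)
Equal? distinct morphisms ✗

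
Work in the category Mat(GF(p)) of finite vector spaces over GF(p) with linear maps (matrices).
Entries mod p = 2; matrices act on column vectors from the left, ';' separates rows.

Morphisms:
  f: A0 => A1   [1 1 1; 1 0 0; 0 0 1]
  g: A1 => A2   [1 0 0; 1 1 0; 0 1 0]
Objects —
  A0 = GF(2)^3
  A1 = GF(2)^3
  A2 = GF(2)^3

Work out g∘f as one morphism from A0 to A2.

Answer: [1 1 1; 0 1 1; 1 0 0]

Work:
  e0=⟨1,0,0⟩ f=>⟨1,1,0⟩ g=>⟨1,0,1⟩
  e1=⟨0,1,0⟩ f=>⟨1,0,0⟩ g=>⟨1,1,0⟩
  e2=⟨0,0,1⟩ f=>⟨1,0,1⟩ g=>⟨1,1,0⟩
composite: [1 1 1; 0 1 1; 1 0 0]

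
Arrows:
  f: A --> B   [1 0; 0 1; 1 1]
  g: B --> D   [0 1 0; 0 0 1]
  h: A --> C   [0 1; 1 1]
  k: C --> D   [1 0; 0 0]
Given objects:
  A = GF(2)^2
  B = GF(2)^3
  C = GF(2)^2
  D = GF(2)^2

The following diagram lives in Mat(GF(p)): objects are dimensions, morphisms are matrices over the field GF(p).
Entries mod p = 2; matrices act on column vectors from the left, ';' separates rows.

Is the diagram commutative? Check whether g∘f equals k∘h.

Answer: DOES NOT COMMUTE

Work:
Path 1 = f;g:
  e0=[1,0] f-->[1,0,1] g-->[0,1]
  e1=[0,1] f-->[0,1,1] g-->[1,1]
  result₁ = [0 1; 1 1]
Path 2 = h;k:
  e0=[1,0] h-->[0,1] k-->[0,0]
  e1=[0,1] h-->[1,1] k-->[1,0]
  result₂ = [0 1; 0 0]
Equal? NO — does not commute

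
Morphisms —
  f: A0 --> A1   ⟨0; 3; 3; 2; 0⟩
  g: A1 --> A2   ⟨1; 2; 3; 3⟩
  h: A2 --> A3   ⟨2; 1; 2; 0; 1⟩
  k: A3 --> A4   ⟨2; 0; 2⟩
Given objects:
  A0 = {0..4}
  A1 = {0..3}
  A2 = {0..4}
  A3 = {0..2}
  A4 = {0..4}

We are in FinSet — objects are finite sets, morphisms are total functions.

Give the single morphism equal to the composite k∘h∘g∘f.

  0 f-->0 g-->1 h-->1 k-->0
  1 f-->3 g-->3 h-->0 k-->2
  2 f-->3 g-->3 h-->0 k-->2
  3 f-->2 g-->3 h-->0 k-->2
  4 f-->0 g-->1 h-->1 k-->0
⟦path⟧: ⟨0; 2; 2; 2; 0⟩

Answer: ⟨0; 2; 2; 2; 0⟩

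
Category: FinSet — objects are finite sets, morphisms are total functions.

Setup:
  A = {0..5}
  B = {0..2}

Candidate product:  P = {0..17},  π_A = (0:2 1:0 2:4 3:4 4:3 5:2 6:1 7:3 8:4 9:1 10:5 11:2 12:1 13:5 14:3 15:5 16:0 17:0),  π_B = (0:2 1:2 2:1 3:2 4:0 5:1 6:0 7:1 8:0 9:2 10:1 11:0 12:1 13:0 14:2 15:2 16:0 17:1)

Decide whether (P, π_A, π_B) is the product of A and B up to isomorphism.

Answer: VALID PRODUCT

Derivation:
|A|·|B| = 6·3 = 18;  |P| = 18
Check the pairing map k ↦ (π_A(k), π_B(k)):
  0 : (2,2)
  1 : (0,2)
  2 : (4,1)
  3 : (4,2)
  4 : (3,0)
  5 : (2,1)
  6 : (1,0)
  7 : (3,1)
  8 : (4,0)
  9 : (1,2)
  10 : (5,1)
  11 : (2,0)
  12 : (1,1)
  13 : (5,0)
  14 : (3,2)
  15 : (5,2)
  16 : (0,0)
  17 : (0,1)
distinct pairs in image: 18 / 18 needed
  → bijection onto A×B; projections well-typed.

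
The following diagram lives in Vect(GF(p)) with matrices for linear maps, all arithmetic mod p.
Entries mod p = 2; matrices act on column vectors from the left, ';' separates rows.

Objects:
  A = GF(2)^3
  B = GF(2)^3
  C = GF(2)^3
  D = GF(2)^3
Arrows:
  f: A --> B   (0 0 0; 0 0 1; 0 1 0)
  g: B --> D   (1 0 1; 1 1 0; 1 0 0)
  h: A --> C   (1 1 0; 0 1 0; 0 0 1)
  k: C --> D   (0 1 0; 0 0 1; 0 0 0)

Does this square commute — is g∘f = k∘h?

1) trace f;g:
  e0=⟨1,0,0⟩ f-->⟨0,0,0⟩ g-->⟨0,0,0⟩
  e1=⟨0,1,0⟩ f-->⟨0,0,1⟩ g-->⟨1,0,0⟩
  e2=⟨0,0,1⟩ f-->⟨0,1,0⟩ g-->⟨0,1,0⟩
  composite₁ = (0 1 0; 0 0 1; 0 0 0)
2) trace h;k:
  e0=⟨1,0,0⟩ h-->⟨1,0,0⟩ k-->⟨0,0,0⟩
  e1=⟨0,1,0⟩ h-->⟨1,1,0⟩ k-->⟨1,0,0⟩
  e2=⟨0,0,1⟩ h-->⟨0,0,1⟩ k-->⟨0,1,0⟩
  composite₂ = (0 1 0; 0 0 1; 0 0 0)
Equal? YES — commutes

Answer: COMMUTES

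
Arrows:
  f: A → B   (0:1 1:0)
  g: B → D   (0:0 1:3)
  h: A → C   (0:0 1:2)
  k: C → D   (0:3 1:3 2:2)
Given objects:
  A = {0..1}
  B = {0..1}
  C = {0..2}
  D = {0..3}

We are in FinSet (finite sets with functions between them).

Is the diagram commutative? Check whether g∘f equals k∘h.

Answer: DOES NOT COMMUTE

Trace:
Path 1 = f;g:
  0 f→1 g→3
  1 f→0 g→0
  result₁ = (0:3 1:0)
Path 2 = h;k:
  0 h→0 k→3
  1 h→2 k→2
  result₂ = (0:3 1:2)
Equal? differ; not commutative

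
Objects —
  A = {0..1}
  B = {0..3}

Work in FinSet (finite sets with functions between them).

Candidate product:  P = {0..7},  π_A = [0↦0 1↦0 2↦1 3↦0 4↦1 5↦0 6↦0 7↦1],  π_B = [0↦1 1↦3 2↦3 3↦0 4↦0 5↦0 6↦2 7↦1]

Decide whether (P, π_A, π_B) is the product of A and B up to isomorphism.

|A|·|B| = 2·4 = 8;  |P| = 8
Check the pairing map k ↦ (π_A(k), π_B(k)):
  0 ↦ (0,1)
  1 ↦ (0,3)
  2 ↦ (1,3)
  3 ↦ (0,0)
  4 ↦ (1,0)
  5 ↦ (0,0)  ✗ repeats pair of k=3
  6 ↦ (0,2)
  7 ↦ (1,1)
distinct pairs in image: 7 / 8 needed
  → (0,0) hit at k=3 and k=5

Answer: NOT A VALID PRODUCT — duplicate pair at indices 5,3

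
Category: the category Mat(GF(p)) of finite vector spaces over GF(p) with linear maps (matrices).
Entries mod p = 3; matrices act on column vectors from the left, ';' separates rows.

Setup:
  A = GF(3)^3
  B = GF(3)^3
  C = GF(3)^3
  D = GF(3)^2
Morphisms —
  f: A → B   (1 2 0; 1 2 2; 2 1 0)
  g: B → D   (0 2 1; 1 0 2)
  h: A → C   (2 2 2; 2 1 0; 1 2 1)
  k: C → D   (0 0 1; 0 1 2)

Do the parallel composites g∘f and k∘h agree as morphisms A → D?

Answer: DOES NOT COMMUTE

Work:
1) trace f;g:
  e0=[1,0,0] f→[1,1,2] g→[1,2]
  e1=[0,1,0] f→[2,2,1] g→[2,1]
  e2=[0,0,1] f→[0,2,0] g→[1,0]
  result₁ = (1 2 1; 2 1 0)
2) trace h;k:
  e0=[1,0,0] h→[2,2,1] k→[1,1]
  e1=[0,1,0] h→[2,1,2] k→[2,2]
  e2=[0,0,1] h→[2,0,1] k→[1,2]
  result₂ = (1 2 1; 1 2 2)
Equal? differ; not commutative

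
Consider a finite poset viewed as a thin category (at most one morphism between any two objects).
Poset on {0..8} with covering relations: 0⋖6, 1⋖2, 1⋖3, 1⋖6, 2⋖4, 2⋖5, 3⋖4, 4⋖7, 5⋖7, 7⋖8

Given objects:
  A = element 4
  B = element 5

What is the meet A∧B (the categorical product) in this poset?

{x : x≤A ∧ x≤B} = {1,2}  (A=4, B=5)
  1 ≤ 2
  2 ≤ 2
glb = 2

Answer: A∧B = 2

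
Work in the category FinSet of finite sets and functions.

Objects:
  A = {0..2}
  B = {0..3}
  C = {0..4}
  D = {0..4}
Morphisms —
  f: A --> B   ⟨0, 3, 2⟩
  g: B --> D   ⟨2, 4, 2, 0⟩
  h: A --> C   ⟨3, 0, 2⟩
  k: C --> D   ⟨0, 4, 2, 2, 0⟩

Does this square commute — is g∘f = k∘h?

1) trace f;g:
  0 f-->0 g-->2
  1 f-->3 g-->0
  2 f-->2 g-->2
  ⟦path⟧₁ = ⟨2, 0, 2⟩
2) trace h;k:
  0 h-->3 k-->2
  1 h-->0 k-->0
  2 h-->2 k-->2
  ⟦path⟧₂ = ⟨2, 0, 2⟩
Equal? same morphism ✓

Answer: COMMUTES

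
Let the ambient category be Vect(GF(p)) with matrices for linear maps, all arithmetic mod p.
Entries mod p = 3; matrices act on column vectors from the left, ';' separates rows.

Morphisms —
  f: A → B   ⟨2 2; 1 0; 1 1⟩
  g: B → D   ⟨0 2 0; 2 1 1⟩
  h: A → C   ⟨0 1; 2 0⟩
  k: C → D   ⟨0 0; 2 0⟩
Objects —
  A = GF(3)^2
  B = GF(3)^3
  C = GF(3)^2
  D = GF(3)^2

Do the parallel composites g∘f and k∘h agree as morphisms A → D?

1) trace f;g:
  e0=⟨1,0⟩ f→⟨2,1,1⟩ g→⟨2,0⟩
  e1=⟨0,1⟩ f→⟨2,0,1⟩ g→⟨0,2⟩
  composite₁ = ⟨2 0; 0 2⟩
2) trace h;k:
  e0=⟨1,0⟩ h→⟨0,2⟩ k→⟨0,0⟩
  e1=⟨0,1⟩ h→⟨1,0⟩ k→⟨0,2⟩
  composite₂ = ⟨0 0; 0 2⟩
Equal? distinct morphisms ✗

Answer: DOES NOT COMMUTE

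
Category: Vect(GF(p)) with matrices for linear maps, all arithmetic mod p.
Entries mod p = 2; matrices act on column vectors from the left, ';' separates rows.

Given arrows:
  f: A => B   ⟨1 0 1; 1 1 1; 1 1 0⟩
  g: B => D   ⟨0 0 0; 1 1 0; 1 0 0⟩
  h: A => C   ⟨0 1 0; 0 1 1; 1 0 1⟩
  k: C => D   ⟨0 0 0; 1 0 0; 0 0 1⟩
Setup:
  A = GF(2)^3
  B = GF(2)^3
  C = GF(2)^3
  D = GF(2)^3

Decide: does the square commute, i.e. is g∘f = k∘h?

Along f;g (path 1):
  e0=(1,0,0) f=>(1,1,1) g=>(0,0,1)
  e1=(0,1,0) f=>(0,1,1) g=>(0,1,0)
  e2=(0,0,1) f=>(1,1,0) g=>(0,0,1)
  composite₁ = ⟨0 0 0; 0 1 0; 1 0 1⟩
Along h;k (path 2):
  e0=(1,0,0) h=>(0,0,1) k=>(0,0,1)
  e1=(0,1,0) h=>(1,1,0) k=>(0,1,0)
  e2=(0,0,1) h=>(0,1,1) k=>(0,0,1)
  composite₂ = ⟨0 0 0; 0 1 0; 1 0 1⟩
Equal? same morphism ✓

Answer: COMMUTES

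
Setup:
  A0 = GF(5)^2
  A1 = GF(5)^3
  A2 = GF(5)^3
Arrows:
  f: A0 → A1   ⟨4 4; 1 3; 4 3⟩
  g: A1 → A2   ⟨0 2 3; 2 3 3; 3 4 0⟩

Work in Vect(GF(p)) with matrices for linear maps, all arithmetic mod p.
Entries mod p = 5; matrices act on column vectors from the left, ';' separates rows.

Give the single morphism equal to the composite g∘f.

Answer: ⟨4 0; 3 1; 1 4⟩

Derivation:
  e0=[1,0] f→[4,1,4] g→[4,3,1]
  e1=[0,1] f→[4,3,3] g→[0,1,4]
composite: ⟨4 0; 3 1; 1 4⟩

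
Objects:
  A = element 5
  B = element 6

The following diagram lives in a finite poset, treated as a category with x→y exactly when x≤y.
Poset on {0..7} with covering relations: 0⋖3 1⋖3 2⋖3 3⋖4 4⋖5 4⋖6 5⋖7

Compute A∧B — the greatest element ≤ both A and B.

Lower bounds of A=5 and B=6: {0,1,2,3,4}
  0 ⊑ 4
  1 ⊑ 4
  2 ⊑ 4
  3 ⊑ 4
  4 ⊑ 4
glb = 4

Answer: A∧B = 4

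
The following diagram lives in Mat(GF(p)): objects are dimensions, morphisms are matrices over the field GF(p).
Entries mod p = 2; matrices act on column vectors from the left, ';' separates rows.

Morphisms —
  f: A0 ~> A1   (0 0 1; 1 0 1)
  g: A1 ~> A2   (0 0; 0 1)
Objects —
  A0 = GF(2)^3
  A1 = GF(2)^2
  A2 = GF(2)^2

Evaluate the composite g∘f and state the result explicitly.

  e0=⟨1,0,0⟩ f~>⟨0,1⟩ g~>⟨0,1⟩
  e1=⟨0,1,0⟩ f~>⟨0,0⟩ g~>⟨0,0⟩
  e2=⟨0,0,1⟩ f~>⟨1,1⟩ g~>⟨0,1⟩
result: (0 0 0; 1 0 1)

Answer: (0 0 0; 1 0 1)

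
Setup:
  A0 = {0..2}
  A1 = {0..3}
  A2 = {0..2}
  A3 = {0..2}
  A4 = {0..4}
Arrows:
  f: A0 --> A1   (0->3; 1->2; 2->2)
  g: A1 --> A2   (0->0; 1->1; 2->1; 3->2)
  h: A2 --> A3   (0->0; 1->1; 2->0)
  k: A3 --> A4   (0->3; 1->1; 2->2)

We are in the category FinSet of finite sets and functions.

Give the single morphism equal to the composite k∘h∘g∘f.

Answer: (0->3; 1->1; 2->1)

Trace:
  0 f-->3 g-->2 h-->0 k-->3
  1 f-->2 g-->1 h-->1 k-->1
  2 f-->2 g-->1 h-->1 k-->1
⟦path⟧: (0->3; 1->1; 2->1)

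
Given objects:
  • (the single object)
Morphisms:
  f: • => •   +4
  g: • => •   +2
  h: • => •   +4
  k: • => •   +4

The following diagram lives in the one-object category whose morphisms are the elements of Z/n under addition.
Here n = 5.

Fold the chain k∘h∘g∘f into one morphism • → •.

  0 +4≡4 +2≡1 +4≡0 +4≡4  (mod 5)
composite: +4

Answer: +4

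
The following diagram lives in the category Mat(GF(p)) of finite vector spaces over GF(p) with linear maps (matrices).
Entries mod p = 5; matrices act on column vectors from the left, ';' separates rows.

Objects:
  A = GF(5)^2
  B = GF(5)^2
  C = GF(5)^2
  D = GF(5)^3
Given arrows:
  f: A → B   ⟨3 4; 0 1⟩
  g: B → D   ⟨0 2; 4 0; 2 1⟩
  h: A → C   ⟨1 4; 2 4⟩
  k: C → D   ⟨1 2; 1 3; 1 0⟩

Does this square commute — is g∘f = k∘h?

Along f;g (path 1):
  e0=[1,0] f→[3,0] g→[0,2,1]
  e1=[0,1] f→[4,1] g→[2,1,4]
  composite₁ = ⟨0 2; 2 1; 1 4⟩
Along h;k (path 2):
  e0=[1,0] h→[1,2] k→[0,2,1]
  e1=[0,1] h→[4,4] k→[2,1,4]
  composite₂ = ⟨0 2; 2 1; 1 4⟩
Equal? same morphism ✓

Answer: COMMUTES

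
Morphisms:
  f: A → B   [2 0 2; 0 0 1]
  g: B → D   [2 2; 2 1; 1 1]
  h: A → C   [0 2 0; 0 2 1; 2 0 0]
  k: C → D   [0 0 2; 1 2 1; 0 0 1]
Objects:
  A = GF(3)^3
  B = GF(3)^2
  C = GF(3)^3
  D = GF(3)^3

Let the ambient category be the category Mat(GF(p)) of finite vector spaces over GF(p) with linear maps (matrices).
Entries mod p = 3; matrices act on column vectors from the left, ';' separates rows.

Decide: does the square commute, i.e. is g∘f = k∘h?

1) trace f;g:
  e0=[1,0,0] f→[2,0] g→[1,1,2]
  e1=[0,1,0] f→[0,0] g→[0,0,0]
  e2=[0,0,1] f→[2,1] g→[0,2,0]
  ⟦path⟧₁ = [1 0 0; 1 0 2; 2 0 0]
2) trace h;k:
  e0=[1,0,0] h→[0,0,2] k→[1,2,2]
  e1=[0,1,0] h→[2,2,0] k→[0,0,0]
  e2=[0,0,1] h→[0,1,0] k→[0,2,0]
  ⟦path⟧₂ = [1 0 0; 2 0 2; 2 0 0]
Equal? distinct morphisms ✗

Answer: DOES NOT COMMUTE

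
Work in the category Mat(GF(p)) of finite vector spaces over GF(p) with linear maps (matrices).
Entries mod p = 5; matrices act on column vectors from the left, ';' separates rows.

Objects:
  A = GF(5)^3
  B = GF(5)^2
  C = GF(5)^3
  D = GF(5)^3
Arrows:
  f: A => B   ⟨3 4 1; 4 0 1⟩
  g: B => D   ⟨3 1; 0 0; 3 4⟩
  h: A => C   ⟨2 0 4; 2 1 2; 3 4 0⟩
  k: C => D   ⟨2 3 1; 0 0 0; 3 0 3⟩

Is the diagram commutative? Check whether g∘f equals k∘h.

Along f;g (path 1):
  e0=[1,0,0] f=>[3,4] g=>[3,0,0]
  e1=[0,1,0] f=>[4,0] g=>[2,0,2]
  e2=[0,0,1] f=>[1,1] g=>[4,0,2]
  composite₁ = ⟨3 2 4; 0 0 0; 0 2 2⟩
Along h;k (path 2):
  e0=[1,0,0] h=>[2,2,3] k=>[3,0,0]
  e1=[0,1,0] h=>[0,1,4] k=>[2,0,2]
  e2=[0,0,1] h=>[4,2,0] k=>[4,0,2]
  composite₂ = ⟨3 2 4; 0 0 0; 0 2 2⟩
Equal? equal; square commutes

Answer: COMMUTES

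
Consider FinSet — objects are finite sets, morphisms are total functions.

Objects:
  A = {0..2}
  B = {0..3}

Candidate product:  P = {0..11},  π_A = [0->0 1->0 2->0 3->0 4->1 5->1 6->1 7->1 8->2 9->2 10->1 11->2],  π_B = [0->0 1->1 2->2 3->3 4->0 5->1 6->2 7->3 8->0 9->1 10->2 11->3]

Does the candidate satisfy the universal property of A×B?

Answer: NOT A VALID PRODUCT — duplicate pair at indices 6,10

Derivation:
|A|·|B| = 3·4 = 12;  |P| = 12
Check the pairing map k ↦ (π_A(k), π_B(k)):
  0 -> (0,0)
  1 -> (0,1)
  2 -> (0,2)
  3 -> (0,3)
  4 -> (1,0)
  5 -> (1,1)
  6 -> (1,2)
  7 -> (1,3)
  8 -> (2,0)
  9 -> (2,1)
  10 -> (1,2)  ✗ repeats pair of k=6
  11 -> (2,3)
distinct pairs in image: 11 / 12 needed
  → (1,2) hit at k=6 and k=10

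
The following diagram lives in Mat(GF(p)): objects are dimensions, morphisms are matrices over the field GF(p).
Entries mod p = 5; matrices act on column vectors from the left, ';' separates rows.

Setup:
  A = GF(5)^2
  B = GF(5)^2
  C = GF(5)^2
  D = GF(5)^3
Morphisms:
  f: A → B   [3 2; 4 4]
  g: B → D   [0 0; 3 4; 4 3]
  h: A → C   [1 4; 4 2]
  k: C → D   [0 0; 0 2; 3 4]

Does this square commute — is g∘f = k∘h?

1) trace f;g:
  e0=(1,0) f→(3,4) g→(0,0,4)
  e1=(0,1) f→(2,4) g→(0,2,0)
  composite₁ = [0 0; 0 2; 4 0]
2) trace h;k:
  e0=(1,0) h→(1,4) k→(0,3,4)
  e1=(0,1) h→(4,2) k→(0,4,0)
  composite₂ = [0 0; 3 4; 4 0]
Equal? differ; not commutative

Answer: DOES NOT COMMUTE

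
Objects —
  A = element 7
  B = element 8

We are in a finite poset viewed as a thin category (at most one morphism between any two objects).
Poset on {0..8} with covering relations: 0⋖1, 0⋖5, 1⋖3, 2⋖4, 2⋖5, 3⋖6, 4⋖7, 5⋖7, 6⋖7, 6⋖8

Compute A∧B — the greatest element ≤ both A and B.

Answer: A∧B = 6

Trace:
Common predecessors of 7,8: {0,1,3,6}
  0 ⊑ 6
  1 ⊑ 6
  3 ⊑ 6
  6 ⊑ 6
glb = 6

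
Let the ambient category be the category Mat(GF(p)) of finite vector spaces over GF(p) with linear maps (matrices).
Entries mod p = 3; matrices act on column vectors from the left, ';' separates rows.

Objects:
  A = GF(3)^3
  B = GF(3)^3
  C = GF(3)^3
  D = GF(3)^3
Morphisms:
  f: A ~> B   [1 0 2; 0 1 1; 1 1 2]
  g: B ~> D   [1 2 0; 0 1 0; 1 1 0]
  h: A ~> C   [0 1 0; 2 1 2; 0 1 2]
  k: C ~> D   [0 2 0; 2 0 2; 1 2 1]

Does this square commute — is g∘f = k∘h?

Answer: COMMUTES

Derivation:
Path 1 = f;g:
  e0=⟨1,0,0⟩ f~>⟨1,0,1⟩ g~>⟨1,0,1⟩
  e1=⟨0,1,0⟩ f~>⟨0,1,1⟩ g~>⟨2,1,1⟩
  e2=⟨0,0,1⟩ f~>⟨2,1,2⟩ g~>⟨1,1,0⟩
  composite₁ = [1 2 1; 0 1 1; 1 1 0]
Path 2 = h;k:
  e0=⟨1,0,0⟩ h~>⟨0,2,0⟩ k~>⟨1,0,1⟩
  e1=⟨0,1,0⟩ h~>⟨1,1,1⟩ k~>⟨2,1,1⟩
  e2=⟨0,0,1⟩ h~>⟨0,2,2⟩ k~>⟨1,1,0⟩
  composite₂ = [1 2 1; 0 1 1; 1 1 0]
Equal? YES — commutes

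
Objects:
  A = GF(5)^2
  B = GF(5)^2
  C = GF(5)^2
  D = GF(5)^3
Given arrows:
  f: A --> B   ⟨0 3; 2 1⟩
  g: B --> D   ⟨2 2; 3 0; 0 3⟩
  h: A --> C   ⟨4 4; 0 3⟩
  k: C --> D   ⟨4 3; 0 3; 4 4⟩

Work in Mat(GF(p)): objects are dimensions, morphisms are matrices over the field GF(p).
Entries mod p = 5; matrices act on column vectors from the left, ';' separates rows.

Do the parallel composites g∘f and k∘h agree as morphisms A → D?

Path 1 = f;g:
  e0=⟨1,0⟩ f-->⟨0,2⟩ g-->⟨4,0,1⟩
  e1=⟨0,1⟩ f-->⟨3,1⟩ g-->⟨3,4,3⟩
  composite₁ = ⟨4 3; 0 4; 1 3⟩
Path 2 = h;k:
  e0=⟨1,0⟩ h-->⟨4,0⟩ k-->⟨1,0,1⟩
  e1=⟨0,1⟩ h-->⟨4,3⟩ k-->⟨0,4,3⟩
  composite₂ = ⟨1 0; 0 4; 1 3⟩
Equal? distinct morphisms ✗

Answer: DOES NOT COMMUTE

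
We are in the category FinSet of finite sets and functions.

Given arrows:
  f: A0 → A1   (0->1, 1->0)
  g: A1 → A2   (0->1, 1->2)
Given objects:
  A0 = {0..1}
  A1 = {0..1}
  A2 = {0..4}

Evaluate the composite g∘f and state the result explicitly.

Answer: (0->2, 1->1)

Trace:
  0 f→1 g→2
  1 f→0 g→1
⟦path⟧: (0->2, 1->1)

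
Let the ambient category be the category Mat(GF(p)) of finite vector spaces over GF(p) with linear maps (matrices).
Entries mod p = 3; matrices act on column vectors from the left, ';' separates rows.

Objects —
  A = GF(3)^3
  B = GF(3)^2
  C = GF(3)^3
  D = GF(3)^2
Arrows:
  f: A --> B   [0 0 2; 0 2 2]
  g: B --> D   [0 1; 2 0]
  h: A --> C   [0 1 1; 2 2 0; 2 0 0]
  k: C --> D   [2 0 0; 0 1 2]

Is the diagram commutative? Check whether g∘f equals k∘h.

Along f;g (path 1):
  e0=[1,0,0] f-->[0,0] g-->[0,0]
  e1=[0,1,0] f-->[0,2] g-->[2,0]
  e2=[0,0,1] f-->[2,2] g-->[2,1]
  composite₁ = [0 2 2; 0 0 1]
Along h;k (path 2):
  e0=[1,0,0] h-->[0,2,2] k-->[0,0]
  e1=[0,1,0] h-->[1,2,0] k-->[2,2]
  e2=[0,0,1] h-->[1,0,0] k-->[2,0]
  composite₂ = [0 2 2; 0 2 0]
Equal? distinct morphisms ✗

Answer: DOES NOT COMMUTE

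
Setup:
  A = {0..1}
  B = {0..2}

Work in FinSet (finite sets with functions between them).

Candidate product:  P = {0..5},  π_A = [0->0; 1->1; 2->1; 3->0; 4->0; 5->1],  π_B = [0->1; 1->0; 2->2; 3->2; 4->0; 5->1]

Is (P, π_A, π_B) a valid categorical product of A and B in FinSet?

|A|·|B| = 2·3 = 6;  |P| = 6
Check the pairing map k ↦ (π_A(k), π_B(k)):
  0 -> (0,1)
  1 -> (1,0)
  2 -> (1,2)
  3 -> (0,2)
  4 -> (0,0)
  5 -> (1,1)
distinct pairs in image: 6 / 6 needed
  → bijection onto A×B; projections well-typed.

Answer: VALID PRODUCT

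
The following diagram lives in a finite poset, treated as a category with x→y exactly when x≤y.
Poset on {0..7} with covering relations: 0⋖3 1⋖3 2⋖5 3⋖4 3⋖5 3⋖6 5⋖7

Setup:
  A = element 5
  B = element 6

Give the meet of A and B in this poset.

Answer: A∧B = 3

Derivation:
Lower bounds of A=5 and B=6: {0,1,3}
  0 ≤ 3
  1 ≤ 3
  3 ≤ 3
glb = 3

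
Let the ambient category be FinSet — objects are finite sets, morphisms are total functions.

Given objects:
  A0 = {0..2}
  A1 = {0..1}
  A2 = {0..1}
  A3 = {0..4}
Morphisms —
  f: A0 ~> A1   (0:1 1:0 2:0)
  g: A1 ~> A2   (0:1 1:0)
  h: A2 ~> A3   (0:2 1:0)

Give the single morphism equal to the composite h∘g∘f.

Answer: (0:2 1:0 2:0)

Derivation:
  0 f~>1 g~>0 h~>2
  1 f~>0 g~>1 h~>0
  2 f~>0 g~>1 h~>0
composite: (0:2 1:0 2:0)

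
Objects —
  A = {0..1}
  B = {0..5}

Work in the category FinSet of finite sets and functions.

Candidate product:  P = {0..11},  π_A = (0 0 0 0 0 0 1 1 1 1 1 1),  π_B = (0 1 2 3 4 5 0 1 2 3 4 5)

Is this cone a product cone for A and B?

Answer: VALID PRODUCT

Derivation:
|A|·|B| = 2·6 = 12;  |P| = 12
Check the pairing map k ↦ (π_A(k), π_B(k)):
  0 ↦ (0,0)
  1 ↦ (0,1)
  2 ↦ (0,2)
  3 ↦ (0,3)
  4 ↦ (0,4)
  5 ↦ (0,5)
  6 ↦ (1,0)
  7 ↦ (1,1)
  8 ↦ (1,2)
  9 ↦ (1,3)
  10 ↦ (1,4)
  11 ↦ (1,5)
distinct pairs in image: 12 / 12 needed
  → bijection onto A×B; projections well-typed.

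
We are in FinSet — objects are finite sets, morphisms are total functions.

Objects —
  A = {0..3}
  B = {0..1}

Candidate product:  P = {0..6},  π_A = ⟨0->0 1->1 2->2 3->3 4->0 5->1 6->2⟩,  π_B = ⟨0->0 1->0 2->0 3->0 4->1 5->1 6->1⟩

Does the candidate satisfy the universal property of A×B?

Answer: NOT A VALID PRODUCT — |P|=7 ≠ |A|·|B|=8

Work:
|A|·|B| = 4·2 = 8;  |P| = 7
  → cardinalities differ; no bijection possible.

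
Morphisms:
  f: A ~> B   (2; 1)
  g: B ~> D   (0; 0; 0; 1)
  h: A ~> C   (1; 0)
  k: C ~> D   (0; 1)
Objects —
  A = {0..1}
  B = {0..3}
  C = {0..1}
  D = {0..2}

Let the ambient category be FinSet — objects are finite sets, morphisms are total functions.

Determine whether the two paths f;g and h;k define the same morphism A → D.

Path 1 = f;g:
  0 f~>2 g~>0
  1 f~>1 g~>0
  ⟦path⟧₁ = (0; 0)
Path 2 = h;k:
  0 h~>1 k~>1
  1 h~>0 k~>0
  ⟦path⟧₂ = (1; 0)
Equal? NO — does not commute

Answer: DOES NOT COMMUTE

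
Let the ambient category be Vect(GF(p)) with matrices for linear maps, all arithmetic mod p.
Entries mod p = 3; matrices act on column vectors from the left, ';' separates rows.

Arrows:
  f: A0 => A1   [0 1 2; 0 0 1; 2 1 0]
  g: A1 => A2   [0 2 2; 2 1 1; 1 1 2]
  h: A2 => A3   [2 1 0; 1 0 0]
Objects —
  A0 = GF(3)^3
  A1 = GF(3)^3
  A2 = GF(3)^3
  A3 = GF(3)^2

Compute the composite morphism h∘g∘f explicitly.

  e0=⟨1,0,0⟩ f=>⟨0,0,2⟩ g=>⟨1,2,1⟩ h=>⟨1,1⟩
  e1=⟨0,1,0⟩ f=>⟨1,0,1⟩ g=>⟨2,0,0⟩ h=>⟨1,2⟩
  e2=⟨0,0,1⟩ f=>⟨2,1,0⟩ g=>⟨2,2,0⟩ h=>⟨0,2⟩
⟦path⟧: [1 1 0; 1 2 2]

Answer: [1 1 0; 1 2 2]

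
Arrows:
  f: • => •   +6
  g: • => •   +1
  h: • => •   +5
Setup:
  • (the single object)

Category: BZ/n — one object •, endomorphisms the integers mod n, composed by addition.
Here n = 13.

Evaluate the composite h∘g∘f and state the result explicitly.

Answer: +12

Work:
  0 +6≡6 +1≡7 +5≡12  (mod 13)
composite: +12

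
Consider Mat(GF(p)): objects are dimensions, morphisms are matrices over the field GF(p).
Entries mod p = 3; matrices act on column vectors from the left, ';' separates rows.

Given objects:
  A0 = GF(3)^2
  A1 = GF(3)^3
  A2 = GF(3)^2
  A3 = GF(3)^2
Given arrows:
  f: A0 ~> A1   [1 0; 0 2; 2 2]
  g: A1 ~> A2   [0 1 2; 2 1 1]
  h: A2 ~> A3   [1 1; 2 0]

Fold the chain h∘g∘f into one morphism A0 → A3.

  e0=(1,0) f~>(1,0,2) g~>(1,1) h~>(2,2)
  e1=(0,1) f~>(0,2,2) g~>(0,1) h~>(1,0)
composite: [2 1; 2 0]

Answer: [2 1; 2 0]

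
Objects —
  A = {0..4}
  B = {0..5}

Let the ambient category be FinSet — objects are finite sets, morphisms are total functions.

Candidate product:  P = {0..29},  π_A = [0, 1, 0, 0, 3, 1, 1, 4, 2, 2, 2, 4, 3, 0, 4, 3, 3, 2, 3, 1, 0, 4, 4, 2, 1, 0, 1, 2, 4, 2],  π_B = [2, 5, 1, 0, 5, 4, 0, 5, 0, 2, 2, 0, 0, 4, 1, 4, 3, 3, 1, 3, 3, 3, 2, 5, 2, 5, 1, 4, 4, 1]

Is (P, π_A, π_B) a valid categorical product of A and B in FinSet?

|A|·|B| = 5·6 = 30;  |P| = 30
Check the pairing map k ↦ (π_A(k), π_B(k)):
  0 -> (0,2)
  1 -> (1,5)
  2 -> (0,1)
  3 -> (0,0)
  4 -> (3,5)
  5 -> (1,4)
  6 -> (1,0)
  7 -> (4,5)
  8 -> (2,0)
  9 -> (2,2)
  10 -> (2,2)  ✗ repeats pair of k=9
  11 -> (4,0)
  12 -> (3,0)
  13 -> (0,4)
  14 -> (4,1)
  15 -> (3,4)
  16 -> (3,3)
  17 -> (2,3)
  18 -> (3,1)
  19 -> (1,3)
  20 -> (0,3)
  21 -> (4,3)
  22 -> (4,2)
  23 -> (2,5)
  24 -> (1,2)
  25 -> (0,5)
  26 -> (1,1)
  27 -> (2,4)
  28 -> (4,4)
  29 -> (2,1)
distinct pairs in image: 29 / 30 needed
  → (2,2) hit at k=9 and k=10

Answer: NOT A VALID PRODUCT — duplicate pair at indices 10,9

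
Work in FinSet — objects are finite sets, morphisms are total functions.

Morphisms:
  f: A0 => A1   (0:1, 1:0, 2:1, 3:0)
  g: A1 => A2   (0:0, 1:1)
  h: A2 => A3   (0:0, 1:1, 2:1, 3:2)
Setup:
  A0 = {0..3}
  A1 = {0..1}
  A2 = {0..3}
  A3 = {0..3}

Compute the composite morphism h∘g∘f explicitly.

Answer: (0:1, 1:0, 2:1, 3:0)

Work:
  0 f=>1 g=>1 h=>1
  1 f=>0 g=>0 h=>0
  2 f=>1 g=>1 h=>1
  3 f=>0 g=>0 h=>0
⟦path⟧: (0:1, 1:0, 2:1, 3:0)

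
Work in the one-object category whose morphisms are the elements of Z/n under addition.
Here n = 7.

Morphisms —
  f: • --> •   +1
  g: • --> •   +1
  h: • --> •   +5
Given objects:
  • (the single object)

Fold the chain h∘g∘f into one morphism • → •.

Answer: +0

Work:
  0 +1≡1 +1≡2 +5≡0  (mod 7)
composite: +0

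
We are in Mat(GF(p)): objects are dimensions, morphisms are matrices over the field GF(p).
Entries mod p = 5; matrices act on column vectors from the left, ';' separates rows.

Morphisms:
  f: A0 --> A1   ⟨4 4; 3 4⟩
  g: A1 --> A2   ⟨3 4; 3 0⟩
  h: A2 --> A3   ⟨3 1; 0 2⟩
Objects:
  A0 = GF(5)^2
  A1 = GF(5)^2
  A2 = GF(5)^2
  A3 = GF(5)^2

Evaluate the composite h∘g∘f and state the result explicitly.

Answer: ⟨4 1; 4 4⟩

Derivation:
  e0=⟨1,0⟩ f-->⟨4,3⟩ g-->⟨4,2⟩ h-->⟨4,4⟩
  e1=⟨0,1⟩ f-->⟨4,4⟩ g-->⟨3,2⟩ h-->⟨1,4⟩
result: ⟨4 1; 4 4⟩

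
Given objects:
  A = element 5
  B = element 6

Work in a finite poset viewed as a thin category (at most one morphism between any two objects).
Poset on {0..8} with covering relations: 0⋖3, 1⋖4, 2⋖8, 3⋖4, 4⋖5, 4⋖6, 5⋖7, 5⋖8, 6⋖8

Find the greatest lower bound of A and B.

Answer: A∧B = 4

Work:
Common predecessors of 5,6: {0,1,3,4}
  0 <= 4
  1 <= 4
  3 <= 4
  4 <= 4
glb = 4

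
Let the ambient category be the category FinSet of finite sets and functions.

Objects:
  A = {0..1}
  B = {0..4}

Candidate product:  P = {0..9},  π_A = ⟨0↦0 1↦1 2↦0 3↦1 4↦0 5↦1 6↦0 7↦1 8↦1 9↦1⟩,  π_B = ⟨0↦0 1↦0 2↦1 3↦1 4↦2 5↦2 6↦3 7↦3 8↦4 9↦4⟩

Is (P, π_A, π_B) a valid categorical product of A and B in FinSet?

|A|·|B| = 2·5 = 10;  |P| = 10
Check the pairing map k ↦ (π_A(k), π_B(k)):
  0 ↦ (0,0)
  1 ↦ (1,0)
  2 ↦ (0,1)
  3 ↦ (1,1)
  4 ↦ (0,2)
  5 ↦ (1,2)
  6 ↦ (0,3)
  7 ↦ (1,3)
  8 ↦ (1,4)
  9 ↦ (1,4)  ✗ repeats pair of k=8
distinct pairs in image: 9 / 10 needed
  → (1,4) hit at k=8 and k=9

Answer: NOT A VALID PRODUCT — duplicate pair at indices 9,8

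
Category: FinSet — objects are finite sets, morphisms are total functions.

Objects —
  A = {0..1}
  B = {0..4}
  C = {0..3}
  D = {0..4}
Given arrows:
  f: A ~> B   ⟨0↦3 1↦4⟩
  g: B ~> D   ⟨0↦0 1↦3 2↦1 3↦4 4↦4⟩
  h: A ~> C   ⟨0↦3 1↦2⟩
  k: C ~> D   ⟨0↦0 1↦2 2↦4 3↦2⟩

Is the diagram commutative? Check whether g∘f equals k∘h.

Answer: DOES NOT COMMUTE

Trace:
Path 1 = f;g:
  0 f~>3 g~>4
  1 f~>4 g~>4
  result₁ = ⟨0↦4 1↦4⟩
Path 2 = h;k:
  0 h~>3 k~>2
  1 h~>2 k~>4
  result₂ = ⟨0↦2 1↦4⟩
Equal? differ; not commutative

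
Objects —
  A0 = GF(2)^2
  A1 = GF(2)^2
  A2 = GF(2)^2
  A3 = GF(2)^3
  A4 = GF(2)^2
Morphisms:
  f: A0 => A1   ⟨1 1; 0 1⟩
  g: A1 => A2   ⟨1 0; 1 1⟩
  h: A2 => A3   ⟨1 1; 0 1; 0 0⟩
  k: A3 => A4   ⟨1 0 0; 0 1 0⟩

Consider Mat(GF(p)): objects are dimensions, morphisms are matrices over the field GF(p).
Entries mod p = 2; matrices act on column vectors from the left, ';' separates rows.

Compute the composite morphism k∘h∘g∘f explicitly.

Answer: ⟨0 1; 1 0⟩

Trace:
  e0=⟨1,0⟩ f=>⟨1,0⟩ g=>⟨1,1⟩ h=>⟨0,1,0⟩ k=>⟨0,1⟩
  e1=⟨0,1⟩ f=>⟨1,1⟩ g=>⟨1,0⟩ h=>⟨1,0,0⟩ k=>⟨1,0⟩
composite: ⟨0 1; 1 0⟩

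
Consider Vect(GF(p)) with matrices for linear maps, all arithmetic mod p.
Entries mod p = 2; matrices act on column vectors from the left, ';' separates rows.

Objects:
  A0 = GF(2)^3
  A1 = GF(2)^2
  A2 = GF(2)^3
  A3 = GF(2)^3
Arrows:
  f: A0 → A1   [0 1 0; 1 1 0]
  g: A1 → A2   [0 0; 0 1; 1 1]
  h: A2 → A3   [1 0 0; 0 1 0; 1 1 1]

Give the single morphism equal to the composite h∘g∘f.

Answer: [0 0 0; 1 1 0; 0 1 0]

Work:
  e0=[1,0,0] f→[0,1] g→[0,1,1] h→[0,1,0]
  e1=[0,1,0] f→[1,1] g→[0,1,0] h→[0,1,1]
  e2=[0,0,1] f→[0,0] g→[0,0,0] h→[0,0,0]
composite: [0 0 0; 1 1 0; 0 1 0]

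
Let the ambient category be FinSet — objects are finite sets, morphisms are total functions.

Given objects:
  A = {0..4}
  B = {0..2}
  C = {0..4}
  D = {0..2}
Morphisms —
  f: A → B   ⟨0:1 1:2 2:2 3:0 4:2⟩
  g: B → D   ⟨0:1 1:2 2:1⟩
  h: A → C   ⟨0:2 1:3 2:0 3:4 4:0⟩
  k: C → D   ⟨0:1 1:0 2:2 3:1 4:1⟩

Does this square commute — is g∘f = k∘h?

Answer: COMMUTES

Trace:
Along f;g (path 1):
  0 f→1 g→2
  1 f→2 g→1
  2 f→2 g→1
  3 f→0 g→1
  4 f→2 g→1
  result₁ = ⟨0:2 1:1 2:1 3:1 4:1⟩
Along h;k (path 2):
  0 h→2 k→2
  1 h→3 k→1
  2 h→0 k→1
  3 h→4 k→1
  4 h→0 k→1
  result₂ = ⟨0:2 1:1 2:1 3:1 4:1⟩
Equal? equal; square commutes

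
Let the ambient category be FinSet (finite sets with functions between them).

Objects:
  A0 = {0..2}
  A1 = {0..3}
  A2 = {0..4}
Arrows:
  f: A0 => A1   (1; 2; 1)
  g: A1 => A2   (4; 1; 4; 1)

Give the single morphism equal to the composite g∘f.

  0 f=>1 g=>1
  1 f=>2 g=>4
  2 f=>1 g=>1
⟦path⟧: (1; 4; 1)

Answer: (1; 4; 1)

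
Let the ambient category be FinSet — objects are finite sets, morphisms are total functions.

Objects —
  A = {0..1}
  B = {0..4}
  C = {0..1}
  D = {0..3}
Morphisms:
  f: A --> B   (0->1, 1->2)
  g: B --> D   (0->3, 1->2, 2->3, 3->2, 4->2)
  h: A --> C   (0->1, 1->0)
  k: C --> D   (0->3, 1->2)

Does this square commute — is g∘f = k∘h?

1) trace f;g:
  0 f-->1 g-->2
  1 f-->2 g-->3
  composite₁ = (0->2, 1->3)
2) trace h;k:
  0 h-->1 k-->2
  1 h-->0 k-->3
  composite₂ = (0->2, 1->3)
Equal? same morphism ✓

Answer: COMMUTES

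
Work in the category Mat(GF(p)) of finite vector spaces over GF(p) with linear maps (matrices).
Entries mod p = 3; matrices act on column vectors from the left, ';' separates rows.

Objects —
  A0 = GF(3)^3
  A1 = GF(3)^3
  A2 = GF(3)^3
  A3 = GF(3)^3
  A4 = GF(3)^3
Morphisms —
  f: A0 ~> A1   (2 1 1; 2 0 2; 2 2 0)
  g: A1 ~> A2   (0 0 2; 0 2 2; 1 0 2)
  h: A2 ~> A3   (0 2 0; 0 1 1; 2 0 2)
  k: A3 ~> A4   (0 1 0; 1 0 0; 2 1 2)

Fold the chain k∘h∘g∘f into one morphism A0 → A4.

  e0=(1,0,0) f~>(2,2,2) g~>(1,2,0) h~>(1,2,2) k~>(2,1,2)
  e1=(0,1,0) f~>(1,0,2) g~>(1,1,2) h~>(2,0,0) k~>(0,2,1)
  e2=(0,0,1) f~>(1,2,0) g~>(0,1,1) h~>(2,2,2) k~>(2,2,1)
result: (2 0 2; 1 2 2; 2 1 1)

Answer: (2 0 2; 1 2 2; 2 1 1)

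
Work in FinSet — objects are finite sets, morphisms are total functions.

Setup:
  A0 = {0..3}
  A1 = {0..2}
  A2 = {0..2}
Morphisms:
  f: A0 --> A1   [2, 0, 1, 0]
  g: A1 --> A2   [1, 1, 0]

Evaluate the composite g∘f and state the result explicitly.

Answer: [0, 1, 1, 1]

Derivation:
  0 f-->2 g-->0
  1 f-->0 g-->1
  2 f-->1 g-->1
  3 f-->0 g-->1
result: [0, 1, 1, 1]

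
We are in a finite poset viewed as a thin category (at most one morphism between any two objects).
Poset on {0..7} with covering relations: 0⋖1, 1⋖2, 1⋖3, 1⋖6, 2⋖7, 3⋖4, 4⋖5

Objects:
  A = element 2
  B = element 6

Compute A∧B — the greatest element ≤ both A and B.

Answer: A∧B = 1

Derivation:
Lower bounds of A=2 and B=6: {0,1}
  0 ≤ 1
  1 ≤ 1
glb = 1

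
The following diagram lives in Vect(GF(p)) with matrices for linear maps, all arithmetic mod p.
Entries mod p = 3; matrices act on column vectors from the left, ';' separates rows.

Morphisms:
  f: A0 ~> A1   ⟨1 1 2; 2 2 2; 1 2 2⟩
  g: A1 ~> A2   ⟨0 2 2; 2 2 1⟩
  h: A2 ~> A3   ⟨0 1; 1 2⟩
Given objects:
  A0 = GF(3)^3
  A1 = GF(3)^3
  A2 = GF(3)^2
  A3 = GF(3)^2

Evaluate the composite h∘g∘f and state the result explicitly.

  e0=(1,0,0) f~>(1,2,1) g~>(0,1) h~>(1,2)
  e1=(0,1,0) f~>(1,2,2) g~>(2,2) h~>(2,0)
  e2=(0,0,1) f~>(2,2,2) g~>(2,1) h~>(1,1)
result: ⟨1 2 1; 2 0 1⟩

Answer: ⟨1 2 1; 2 0 1⟩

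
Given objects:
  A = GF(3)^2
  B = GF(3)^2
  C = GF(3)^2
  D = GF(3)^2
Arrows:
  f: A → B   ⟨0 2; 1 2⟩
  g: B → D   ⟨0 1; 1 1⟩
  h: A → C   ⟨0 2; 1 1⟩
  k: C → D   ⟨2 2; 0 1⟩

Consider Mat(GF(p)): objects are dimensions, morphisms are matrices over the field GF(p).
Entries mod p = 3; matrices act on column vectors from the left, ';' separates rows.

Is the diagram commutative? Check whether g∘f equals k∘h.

Answer: DOES NOT COMMUTE

Trace:
Path 1 = f;g:
  e0=(1,0) f→(0,1) g→(1,1)
  e1=(0,1) f→(2,2) g→(2,1)
  result₁ = ⟨1 2; 1 1⟩
Path 2 = h;k:
  e0=(1,0) h→(0,1) k→(2,1)
  e1=(0,1) h→(2,1) k→(0,1)
  result₂ = ⟨2 0; 1 1⟩
Equal? differ; not commutative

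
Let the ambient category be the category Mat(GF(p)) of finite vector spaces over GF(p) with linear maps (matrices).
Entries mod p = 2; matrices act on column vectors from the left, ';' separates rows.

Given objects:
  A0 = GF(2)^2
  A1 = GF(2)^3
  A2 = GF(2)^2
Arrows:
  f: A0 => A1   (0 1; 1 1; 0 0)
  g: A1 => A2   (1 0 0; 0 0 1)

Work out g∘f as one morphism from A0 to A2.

Answer: (0 1; 0 0)

Derivation:
  e0=(1,0) f=>(0,1,0) g=>(0,0)
  e1=(0,1) f=>(1,1,0) g=>(1,0)
⟦path⟧: (0 1; 0 0)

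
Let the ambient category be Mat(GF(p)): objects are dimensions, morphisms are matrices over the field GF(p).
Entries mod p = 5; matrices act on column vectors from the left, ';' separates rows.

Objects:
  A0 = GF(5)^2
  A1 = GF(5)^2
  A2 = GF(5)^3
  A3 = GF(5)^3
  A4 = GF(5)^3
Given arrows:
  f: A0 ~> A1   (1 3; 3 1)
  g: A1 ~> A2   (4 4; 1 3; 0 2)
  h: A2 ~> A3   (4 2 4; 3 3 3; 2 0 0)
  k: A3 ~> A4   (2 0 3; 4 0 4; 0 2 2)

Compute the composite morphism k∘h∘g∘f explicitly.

  e0=(1,0) f~>(1,3) g~>(1,0,1) h~>(3,1,2) k~>(2,0,1)
  e1=(0,1) f~>(3,1) g~>(1,1,2) h~>(4,2,2) k~>(4,4,3)
⟦path⟧: (2 4; 0 4; 1 3)

Answer: (2 4; 0 4; 1 3)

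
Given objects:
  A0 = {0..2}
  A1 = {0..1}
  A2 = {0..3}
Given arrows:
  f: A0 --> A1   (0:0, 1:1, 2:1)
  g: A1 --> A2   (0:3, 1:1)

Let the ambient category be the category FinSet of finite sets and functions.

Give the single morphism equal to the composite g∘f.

Answer: (0:3, 1:1, 2:1)

Derivation:
  0 f-->0 g-->3
  1 f-->1 g-->1
  2 f-->1 g-->1
result: (0:3, 1:1, 2:1)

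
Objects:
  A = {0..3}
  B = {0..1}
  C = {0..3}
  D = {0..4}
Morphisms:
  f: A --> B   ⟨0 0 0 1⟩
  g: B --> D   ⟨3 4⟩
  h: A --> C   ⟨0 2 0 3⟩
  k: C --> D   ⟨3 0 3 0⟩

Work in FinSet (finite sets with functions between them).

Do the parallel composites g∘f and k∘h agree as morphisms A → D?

1) trace f;g:
  0 f-->0 g-->3
  1 f-->0 g-->3
  2 f-->0 g-->3
  3 f-->1 g-->4
  composite₁ = ⟨3 3 3 4⟩
2) trace h;k:
  0 h-->0 k-->3
  1 h-->2 k-->3
  2 h-->0 k-->3
  3 h-->3 k-->0
  composite₂ = ⟨3 3 3 0⟩
Equal? differ; not commutative

Answer: DOES NOT COMMUTE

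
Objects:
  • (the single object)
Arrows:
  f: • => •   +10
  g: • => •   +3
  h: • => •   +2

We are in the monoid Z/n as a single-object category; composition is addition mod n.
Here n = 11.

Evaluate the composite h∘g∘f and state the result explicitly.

Answer: +4

Derivation:
  0 +10≡10 +3≡2 +2≡4  (mod 11)
result: +4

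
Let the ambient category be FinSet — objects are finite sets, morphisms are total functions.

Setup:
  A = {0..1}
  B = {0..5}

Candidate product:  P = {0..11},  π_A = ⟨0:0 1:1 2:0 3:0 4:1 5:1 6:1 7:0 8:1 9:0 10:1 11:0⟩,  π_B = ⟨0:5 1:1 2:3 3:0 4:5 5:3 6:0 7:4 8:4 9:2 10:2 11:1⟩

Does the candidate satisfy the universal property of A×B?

|A|·|B| = 2·6 = 12;  |P| = 12
Check the pairing map k ↦ (π_A(k), π_B(k)):
  0 : (0,5)
  1 : (1,1)
  2 : (0,3)
  3 : (0,0)
  4 : (1,5)
  5 : (1,3)
  6 : (1,0)
  7 : (0,4)
  8 : (1,4)
  9 : (0,2)
  10 : (1,2)
  11 : (0,1)
distinct pairs in image: 12 / 12 needed
  → bijection onto A×B; projections well-typed.

Answer: VALID PRODUCT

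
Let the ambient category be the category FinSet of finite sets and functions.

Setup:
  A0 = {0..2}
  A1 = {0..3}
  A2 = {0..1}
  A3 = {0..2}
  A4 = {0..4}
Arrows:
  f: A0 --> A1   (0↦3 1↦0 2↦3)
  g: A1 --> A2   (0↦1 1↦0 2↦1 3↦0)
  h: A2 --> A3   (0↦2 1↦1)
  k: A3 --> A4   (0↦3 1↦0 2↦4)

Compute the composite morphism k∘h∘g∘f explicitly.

Answer: (0↦4 1↦0 2↦4)

Work:
  0 f-->3 g-->0 h-->2 k-->4
  1 f-->0 g-->1 h-->1 k-->0
  2 f-->3 g-->0 h-->2 k-->4
composite: (0↦4 1↦0 2↦4)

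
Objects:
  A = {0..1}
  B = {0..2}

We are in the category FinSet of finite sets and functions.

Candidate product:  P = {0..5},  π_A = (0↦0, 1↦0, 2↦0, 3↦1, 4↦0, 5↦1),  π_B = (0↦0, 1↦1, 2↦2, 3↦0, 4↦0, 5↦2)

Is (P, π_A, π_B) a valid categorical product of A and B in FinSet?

|A|·|B| = 2·3 = 6;  |P| = 6
Check the pairing map k ↦ (π_A(k), π_B(k)):
  0 ↦ (0,0)
  1 ↦ (0,1)
  2 ↦ (0,2)
  3 ↦ (1,0)
  4 ↦ (0,0)  ✗ repeats pair of k=0
  5 ↦ (1,2)
distinct pairs in image: 5 / 6 needed
  → (0,0) hit at k=0 and k=4

Answer: NOT A VALID PRODUCT — duplicate pair at indices 0,4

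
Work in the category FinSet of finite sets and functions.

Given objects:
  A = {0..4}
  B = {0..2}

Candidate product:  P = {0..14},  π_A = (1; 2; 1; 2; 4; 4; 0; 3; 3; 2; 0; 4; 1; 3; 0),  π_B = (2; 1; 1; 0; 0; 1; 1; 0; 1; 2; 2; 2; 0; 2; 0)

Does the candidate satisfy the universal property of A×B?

|A|·|B| = 5·3 = 15;  |P| = 15
Check the pairing map k ↦ (π_A(k), π_B(k)):
  0 ↦ (1,2)
  1 ↦ (2,1)
  2 ↦ (1,1)
  3 ↦ (2,0)
  4 ↦ (4,0)
  5 ↦ (4,1)
  6 ↦ (0,1)
  7 ↦ (3,0)
  8 ↦ (3,1)
  9 ↦ (2,2)
  10 ↦ (0,2)
  11 ↦ (4,2)
  12 ↦ (1,0)
  13 ↦ (3,2)
  14 ↦ (0,0)
distinct pairs in image: 15 / 15 needed
  → bijection onto A×B; projections well-typed.

Answer: VALID PRODUCT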